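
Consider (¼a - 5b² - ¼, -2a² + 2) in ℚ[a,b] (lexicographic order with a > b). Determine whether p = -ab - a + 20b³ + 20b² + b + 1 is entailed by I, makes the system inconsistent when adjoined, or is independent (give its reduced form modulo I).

First compute the reduced Gröbner basis of I by Buchberger's algorithm.
f_1 = ¼a - 5b² - ¼, LT = a.
f_2 = -2a² + 2, LT = a².

S(f_1,f_2): lcm = a². S = -20ab² - a + 1.
  reduce S modulo (f_1, f_2):
  remainder -400b⁴ - 40b² ≠ 0; add h_3 = -400b⁴ - 40b² to the basis.

The other S-polynomials (S(f_1,h_3), S(f_2,h_3)) all reduce to 0 modulo the current basis, so we have a Gröbner basis.
Inter-reduce: drop elements whose leading term is divisible by another's, tail-reduce, and make monic.
Reduced Gröbner basis: {a - 20b² - 1, b⁴ + 1/10b²}.
Label its elements g_1 = a - 20b² - 1, g_2 = b⁴ + 1/10b².

Reduce p = -ab - a + 20b³ + 20b² + b + 1 modulo G:
  leading term ab: subtract (-b)·g_1 from -ab - a + 20b³ + 20b² + b + 1 → -a + 20b² + 1
  leading term a: subtract (-1)·g_1 from -a + 20b² + 1 → 0
  normal form = 0.
Since the normal form is 0, p ∈ I.

-ab - a + 20b³ + 20b² + b + 1 lies in I (it reduces to 0).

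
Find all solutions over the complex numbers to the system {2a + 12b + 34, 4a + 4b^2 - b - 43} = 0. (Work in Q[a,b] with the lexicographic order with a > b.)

Compute a lex Gröbner basis by Buchberger's algorithm.
f_1 = 2a + 12b + 34, LT = a.
f_2 = 4a + 4b^2 - b - 43, LT = a.

S(f_1,f_2): lcm = a. S = -b^2 + 25/4b + 111/4.
  leading term b^2: no divisor's leading term divides it; move -b^2 to the remainder.
  leading term b: no divisor's leading term divides it; move 25/4b to the remainder.
  leading term 1: no divisor's leading term divides it; move 111/4 to the remainder.
  remainder -b^2 + 25/4b + 111/4 ≠ 0; add h_3 = -b^2 + 25/4b + 111/4 to the basis.

The other S-polynomials (S(f_1,h_3), S(f_2,h_3)) all reduce to 0 modulo the current basis, so we have a Gröbner basis.
Inter-reduce: drop elements whose leading term is divisible by another's, tail-reduce, and make monic.
Reduced Gröbner basis: {a + 6b + 17, b^2 - 25/4b - 111/4}.

From the last basis element, b^2 - 25/4b - 111/4 = 0, so b takes values in {-3, 37/4}. Each choice, substituted upward through the basis, yields the corresponding point(s) of the solution set.
  b = -3: the earlier basis element becomes a - 1 = 0, giving a = 1 — point (1, -3).
  b = 37/4: the earlier basis element becomes a + 145/2 = 0, giving a = -145/2 — point (-145/2, 37/4).
Each listed point satisfies every original equation (direct substitution).

{(1, -3), (-145/2, 37/4)}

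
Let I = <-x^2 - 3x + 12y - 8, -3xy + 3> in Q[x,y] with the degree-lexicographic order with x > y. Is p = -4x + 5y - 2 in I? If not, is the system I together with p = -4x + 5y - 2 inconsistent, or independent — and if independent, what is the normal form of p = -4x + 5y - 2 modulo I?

Adjoining -4x + 5y - 2 makes the ideal the whole ring: the system is inconsistent.

First compute the reduced Gröbner basis of I by Buchberger's algorithm.
f_1 = -x^2 - 3x + 12y - 8, LT = x^2.
f_2 = -3xy + 3, LT = xy.

S(f_1,f_2): lcm = x^2y. S = 3xy - 12y^2 + x + 8y.
  reduce S modulo (f_1, f_2):
  remainder -12y^2 + x + 8y + 3 ≠ 0; add h_3 = -12y^2 + x + 8y + 3 to the basis.

The other S-polynomials (S(f_1,h_3), S(f_2,h_3)) all reduce to 0 modulo the current basis, so we have a Gröbner basis.
Inter-reduce: drop elements whose leading term is divisible by another's, tail-reduce, and make monic.
Reduced Gröbner basis: {x^2 + 3x - 12y + 8, xy - 1, y^2 - 1/12x - 2/3y - 1/4}.
Label its elements g_1 = x^2 + 3x - 12y + 8, g_2 = xy - 1, g_3 = y^2 - 1/12x - 2/3y - 1/4.

Reduce p = -4x + 5y - 2 modulo G:
  leading term x: no divisor's leading term divides it; move -4x to the remainder.
  leading term y: no divisor's leading term divides it; move 5y to the remainder.
  leading term 1: no divisor's leading term divides it; move -2 to the remainder.
  normal form = -4x + 5y - 2.
The normal form is nonzero, so p ∉ I. Since p minus its normal form lies in I, I + (p) = I + (r) where r = -4x + 5y - 2; decide whether this ideal is the whole ring.
Run Buchberger on G together with r (pairs among the g_i already reduce to 0 since G is a Gröbner basis):
g_1 = x^2 + 3x - 12y + 8, LT = x^2.
g_2 = xy - 1, LT = xy.
g_3 = y^2 - 1/12x - 2/3y - 1/4, LT = y^2.
r = -4x + 5y - 2, LT = x.

S(g_1,r): lcm = x^2. S = 5/4xy + 5/2x - 12y + 8.
  reduce S modulo (g_1, g_2, g_3, r):
  remainder -71/8y + 8 ≠ 0; add m_5 = -71/8y + 8 to the basis.

S(g_2,r): lcm = xy. S = 5/4y^2 - 1/2y - 1.
  reduce S modulo (g_1, g_2, g_3, r, m_5):
  remainder -731/2272 ≠ 0; add m_6 = -731/2272 to the basis.

The other S-polynomials (S(g_1,g_2), S(g_1,g_3), S(g_2,g_3), S(g_3,r), S(g_1,m_5), S(g_2,m_5), S(g_3,m_5), S(r,m_5), S(g_1,m_6), S(g_2,m_6), S(g_3,m_6), S(r,m_6), S(m_5,m_6)) all reduce to 0 modulo the current basis, so we have a Gröbner basis.
Inter-reduce: drop elements whose leading term is divisible by another's, tail-reduce, and make monic.
Reduced Gröbner basis: {1}.
The reduced Gröbner basis of I + (p) is {1}: the ideal is the whole ring, so the enlarged system has no common solution — adjoining p is inconsistent.

Ideal membership is decidable via reduction modulo a Gröbner basis.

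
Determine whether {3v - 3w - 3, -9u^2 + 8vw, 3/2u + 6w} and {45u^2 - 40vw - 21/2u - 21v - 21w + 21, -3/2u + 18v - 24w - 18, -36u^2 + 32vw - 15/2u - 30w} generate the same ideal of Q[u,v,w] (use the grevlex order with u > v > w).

Yes, the ideals are equal.

Equality of ideals is decidable: compute both reduced Gröbner bases (unique for the ordering) and check whether they agree.
Buchberger on the first generating set:
f_1 = 3v - 3w - 3, LT = v.
f_2 = -9u^2 + 8vw, LT = u^2.
f_3 = 3/2u + 6w, LT = u.

S(f_2,f_3): lcm = u^2. S = -4uw - 8/9vw.
  leading term uw: subtract (-8/3w)·f_3 from -4uw - 8/9vw → -8/9vw + 16w^2
  leading term vw: subtract (-8/27w)·f_1 from -8/9vw + 16w^2 → 136/9w^2 - 8/9w
  leading term w^2: no divisor's leading term divides it; move 136/9w^2 to the remainder.
  leading term w: no divisor's leading term divides it; move -8/9w to the remainder.
  remainder 136/9w^2 - 8/9w ≠ 0; add g_4 = 136/9w^2 - 8/9w to the basis.

The other S-polynomials (S(f_1,f_2), S(f_1,f_3), S(f_1,g_4), S(f_2,g_4), S(f_3,g_4)) all reduce to 0 modulo the current basis, so we have a Gröbner basis.
Inter-reduce: drop elements whose leading term is divisible by another's, tail-reduce, and make monic.
Reduced Gröbner basis: {w^2 - 1/17w, u + 4w, v - w - 1}.

Buchberger on the second generating set:
h_1 = 45u^2 - 40vw - 21/2u - 21v - 21w + 21, LT = u^2.
h_2 = -3/2u + 18v - 24w - 18, LT = u.
h_3 = -36u^2 + 32vw - 15/2u - 30w, LT = u^2.

S(h_1,h_2): lcm = u^2. S = 12uv - 16uw - 8/9vw - 367/30u - 7/15v - 7/15w + 7/15.
  leading term uv: subtract (-8v)·h_2 from 12uv - 16uw - 8/9vw - 367/30u - 7/15v - 7/15w + 7/15 → 144v^2 - 16uw - 1736/9vw - 367/30u - 2167/15v - 7/15w + 7/15
  leading term v^2: no divisor's leading term divides it; move 144v^2 to the remainder.
  leading term uw: subtract (32/3w)·h_2 from -16uw - 1736/9vw - 367/30u - 2167/15v - 7/15w + 7/15 → -3464/9vw + 256w^2 - 367/30u - 2167/15v + 2873/15w + 7/15
  leading term vw: no divisor's leading term divides it; move -3464/9vw to the remainder.
  leading term w^2: no divisor's leading term divides it; move 256w^2 to the remainder.
  leading term u: subtract (367/45)·h_2 from -367/30u - 2167/15v + 2873/15w + 7/15 → -4369/15v + 5809/15w + 2209/15
  leading term v: no divisor's leading term divides it; move -4369/15v to the remainder.
  leading term w: no divisor's leading term divides it; move 5809/15w to the remainder.
  leading term 1: no divisor's leading term divides it; move 2209/15 to the remainder.
  remainder 144v^2 - 3464/9vw + 256w^2 - 4369/15v + 5809/15w + 2209/15 ≠ 0; add k_4 = 144v^2 - 3464/9vw + 256w^2 - 4369/15v + 5809/15w + 2209/15 to the basis.

S(h_1,h_3): lcm = u^2. S = -53/120u - 7/15v - 13/10w + 7/15.
  leading term u: subtract (53/180)·h_2 from -53/120u - 7/15v - 13/10w + 7/15 → -173/30v + 173/30w + 173/30
  leading term v: no divisor's leading term divides it; move -173/30v to the remainder.
  leading term w: no divisor's leading term divides it; move 173/30w to the remainder.
  leading term 1: no divisor's leading term divides it; move 173/30 to the remainder.
  remainder -173/30v + 173/30w + 173/30 ≠ 0; add k_5 = -173/30v + 173/30w + 173/30 to the basis.

S(k_4,k_5): lcm = v^2. S = -271/162vw + 16/9w^2 - 2209/2160v + 5809/2160w + 2209/2160.
  leading term vw: subtract (1355/4671w)·k_5 from -271/162vw + 16/9w^2 - 2209/2160v + 5809/2160w + 2209/2160 → 17/162w^2 - 2209/2160v + 6587/6480w + 2209/2160
  leading term w^2: no divisor's leading term divides it; move 17/162w^2 to the remainder.
  leading term v: subtract (2209/12456)·k_5 from -2209/2160v + 6587/6480w + 2209/2160 → -1/162w
  leading term w: no divisor's leading term divides it; move -1/162w to the remainder.
  remainder 17/162w^2 - 1/162w ≠ 0; add k_6 = 17/162w^2 - 1/162w to the basis.

The other S-polynomials (S(h_2,h_3), S(h_1,k_4), S(h_2,k_4), S(h_3,k_4), S(h_1,k_5), S(h_2,k_5), S(h_3,k_5), S(h_1,k_6), S(h_2,k_6), S(h_3,k_6), S(k_4,k_6), S(k_5,k_6)) all reduce to 0 modulo the current basis, so we have a Gröbner basis.
Inter-reduce: drop elements whose leading term is divisible by another's, tail-reduce, and make monic.
Reduced Gröbner basis: {w^2 - 1/17w, u + 4w, v - w - 1}.

The two bases agree; hence the ideals are identical.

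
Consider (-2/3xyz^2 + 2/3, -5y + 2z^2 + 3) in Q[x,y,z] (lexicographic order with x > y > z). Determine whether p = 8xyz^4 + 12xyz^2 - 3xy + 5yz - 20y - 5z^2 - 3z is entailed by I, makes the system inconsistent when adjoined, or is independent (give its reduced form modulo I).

8xyz^4 + 12xyz^2 - 3xy + 5yz - 20y - 5z^2 - 3z is independent of I; its normal form modulo I is -6/5xz^2 - 9/5x + 2z^3 - 5z^2.

First compute the reduced Gröbner basis of I by Buchberger's algorithm.
f_1 = -2/3xyz^2 + 2/3, LT = xyz^2.
f_2 = -5y + 2z^2 + 3, LT = y.

S(f_1,f_2): lcm = xyz^2. S = 2/5xz^4 + 3/5xz^2 - 1.
  leading term xz^4: no divisor's leading term divides it; move 2/5xz^4 to the remainder.
  leading term xz^2: no divisor's leading term divides it; move 3/5xz^2 to the remainder.
  leading term 1: no divisor's leading term divides it; move -1 to the remainder.
  remainder 2/5xz^4 + 3/5xz^2 - 1 ≠ 0; add h_3 = 2/5xz^4 + 3/5xz^2 - 1 to the basis.

The other S-polynomials (S(f_1,h_3), S(f_2,h_3)) all reduce to 0 modulo the current basis, so we have a Gröbner basis.
Inter-reduce: drop elements whose leading term is divisible by another's, tail-reduce, and make monic.
Reduced Gröbner basis: {xz^4 + 3/2xz^2 - 5/2, y - 2/5z^2 - 3/5}.
Label its elements g_1 = xz^4 + 3/2xz^2 - 5/2, g_2 = y - 2/5z^2 - 3/5.

Reduce p = 8xyz^4 + 12xyz^2 - 3xy + 5yz - 20y - 5z^2 - 3z modulo G:
  leading term xyz^4: subtract (8y)·g_1 from 8xyz^4 + 12xyz^2 - 3xy + 5yz - 20y - 5z^2 - 3z → -3xy + 5yz - 5z^2 - 3z
  leading term xy: subtract (-3x)·g_2 from -3xy + 5yz - 5z^2 - 3z → -6/5xz^2 - 9/5x + 5yz - 5z^2 - 3z
  leading term xz^2: no divisor's leading term divides it; move -6/5xz^2 to the remainder.
  leading term x: no divisor's leading term divides it; move -9/5x to the remainder.
  leading term yz: subtract (5z)·g_2 from 5yz - 5z^2 - 3z → 2z^3 - 5z^2
  leading term z^3: no divisor's leading term divides it; move 2z^3 to the remainder.
  leading term z^2: no divisor's leading term divides it; move -5z^2 to the remainder.
  normal form = -6/5xz^2 - 9/5x + 2z^3 - 5z^2.
The normal form is nonzero, so p ∉ I. Since p minus its normal form lies in I, I + (p) = I + (r) where r = -6/5xz^2 - 9/5x + 2z^3 - 5z^2; decide whether this ideal is the whole ring.
Run Buchberger on G together with r (pairs among the g_i already reduce to 0 since G is a Gröbner basis):
g_1 = xz^4 + 3/2xz^2 - 5/2, LT = xz^4.
g_2 = y - 2/5z^2 - 3/5, LT = y.
r = -6/5xz^2 - 9/5x + 2z^3 - 5z^2, LT = xz^2.

S(g_1,r): lcm = xz^4. S = 5/3z^5 - 25/6z^4 - 5/2.
  leading term z^5: no divisor's leading term divides it; move 5/3z^5 to the remainder.
  leading term z^4: no divisor's leading term divides it; move -25/6z^4 to the remainder.
  leading term 1: no divisor's leading term divides it; move -5/2 to the remainder.
  remainder 5/3z^5 - 25/6z^4 - 5/2 ≠ 0; add m_4 = 5/3z^5 - 25/6z^4 - 5/2 to the basis.

S(g_1,m_4): lcm = xz^5. S = 5/2xz^4 + 3/2xz^3 + 3/2x - 5/2z.
  leading term xz^4: subtract (5/2)·g_1 from 5/2xz^4 + 3/2xz^3 + 3/2x - 5/2z → 3/2xz^3 - 15/4xz^2 + 3/2x - 5/2z + 25/4
  leading term xz^3: subtract (-5/4z)·r from 3/2xz^3 - 15/4xz^2 + 3/2x - 5/2z + 25/4 → -15/4xz^2 - 9/4xz + 3/2x + 5/2z^4 - 25/4z^3 - 5/2z + 25/4
  leading term xz^2: subtract (25/8)·r from -15/4xz^2 - 9/4xz + 3/2x + 5/2z^4 - 25/4z^3 - 5/2z + 25/4 → -9/4xz + 57/8x + 5/2z^4 - 25/2z^3 + 125/8z^2 - 5/2z + 25/4
  leading term xz: no divisor's leading term divides it; move -9/4xz to the remainder.
  leading term x: no divisor's leading term divides it; move 57/8x to the remainder.
  leading term z^4: no divisor's leading term divides it; move 5/2z^4 to the remainder.
  leading term z^3: no divisor's leading term divides it; move -25/2z^3 to the remainder.
  leading term z^2: no divisor's leading term divides it; move 125/8z^2 to the remainder.
  leading term z: no divisor's leading term divides it; move -5/2z to the remainder.
  leading term 1: no divisor's leading term divides it; move 25/4 to the remainder.
  remainder -9/4xz + 57/8x + 5/2z^4 - 25/2z^3 + 125/8z^2 - 5/2z + 25/4 ≠ 0; add m_5 = -9/4xz + 57/8x + 5/2z^4 - 25/2z^3 + 125/8z^2 - 5/2z + 25/4 to the basis.

S(g_1,m_5): lcm = xz^4. S = 19/6xz^3 + 3/2xz^2 + 10/9z^7 - 50/9z^6 + 125/18z^5 - 10/9z^4 + 25/9z^3 - 5/2.
  leading term xz^3: subtract (-95/36z)·r from 19/6xz^3 + 3/2xz^2 + 10/9z^7 - 50/9z^6 + 125/18z^5 - 10/9z^4 + 25/9z^3 - 5/2 → 3/2xz^2 - 19/4xz + 10/9z^7 - 50/9z^6 + 125/18z^5 + 25/6z^4 - 125/12z^3 - 5/2
  leading term xz^2: subtract (-5/4)·r from 3/2xz^2 - 19/4xz + 10/9z^7 - 50/9z^6 + 125/18z^5 + 25/6z^4 - 125/12z^3 - 5/2 → -19/4xz - 9/4x + 10/9z^7 - 50/9z^6 + 125/18z^5 + 25/6z^4 - 95/12z^3 - 25/4z^2 - 5/2
  leading term xz: subtract (19/9)·m_5 from -19/4xz - 9/4x + 10/9z^7 - 50/9z^6 + 125/18z^5 + 25/6z^4 - 95/12z^3 - 25/4z^2 - 5/2 → -415/24x + 10/9z^7 - 50/9z^6 + 125/18z^5 - 10/9z^4 + 665/36z^3 - 2825/72z^2 + 95/18z - 565/36
  leading term x: no divisor's leading term divides it; move -415/24x to the remainder.
  leading term z^7: subtract (2/3z^2)·m_4 from 10/9z^7 - 50/9z^6 + 125/18z^5 - 10/9z^4 + 665/36z^3 - 2825/72z^2 + 95/18z - 565/36 → -25/9z^6 + 125/18z^5 - 10/9z^4 + 665/36z^3 - 2705/72z^2 + 95/18z - 565/36
  leading term z^6: subtract (-5/3z)·m_4 from -25/9z^6 + 125/18z^5 - 10/9z^4 + 665/36z^3 - 2705/72z^2 + 95/18z - 565/36 → -10/9z^4 + 665/36z^3 - 2705/72z^2 + 10/9z - 565/36
  leading term z^4: no divisor's leading term divides it; move -10/9z^4 to the remainder.
  leading term z^3: no divisor's leading term divides it; move 665/36z^3 to the remainder.
  leading term z^2: no divisor's leading term divides it; move -2705/72z^2 to the remainder.
  leading term z: no divisor's leading term divides it; move 10/9z to the remainder.
  leading term 1: no divisor's leading term divides it; move -565/36 to the remainder.
  remainder -415/24x - 10/9z^4 + 665/36z^3 - 2705/72z^2 + 10/9z - 565/36 ≠ 0; add m_6 = -415/24x - 10/9z^4 + 665/36z^3 - 2705/72z^2 + 10/9z - 565/36 to the basis.

The other S-polynomials (S(g_1,g_2), S(g_2,r), S(g_2,m_4), S(r,m_4), S(g_2,m_5), S(r,m_5), S(m_4,m_5), S(g_1,m_6), S(g_2,m_6), S(r,m_6), S(m_4,m_6), S(m_5,m_6)) all reduce to 0 modulo the current basis, so we have a Gröbner basis.
Inter-reduce: drop elements whose leading term is divisible by another's, tail-reduce, and make monic.
Reduced Gröbner basis: {x + 16/249z^4 - 266/249z^3 + 541/249z^2 - 16/249z + 226/249, y - 2/5z^2 - 3/5, z^5 - 5/2z^4 - 3/2}.
The reduced Gröbner basis of I + (p) is {x + 16/249z^4 - 266/249z^3 + 541/249z^2 - 16/249z + 226/249, y - 2/5z^2 - 3/5, z^5 - 5/2z^4 - 3/2} ≠ {1}, a proper ideal, so the enlarged system stays consistent: p is independent of I, with normal form -6/5xz^2 - 9/5x + 2z^3 - 5z^2.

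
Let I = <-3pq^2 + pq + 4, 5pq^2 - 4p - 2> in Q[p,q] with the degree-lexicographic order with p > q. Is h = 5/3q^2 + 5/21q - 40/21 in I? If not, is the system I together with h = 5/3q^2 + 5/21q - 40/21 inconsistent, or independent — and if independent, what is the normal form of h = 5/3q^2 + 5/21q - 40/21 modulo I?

First compute the reduced Gröbner basis of I by Buchberger's algorithm.
f_1 = -3pq^2 + pq + 4, LT = pq^2.
f_2 = 5pq^2 - 4p - 2, LT = pq^2.

S(f_1,f_2): lcm = pq^2. S = -1/3pq + 4/5p - 14/15.
  leading term pq: no divisor's leading term divides it; move -1/3pq to the remainder.
  leading term p: no divisor's leading term divides it; move 4/5p to the remainder.
  leading term 1: no divisor's leading term divides it; move -14/15 to the remainder.
  remainder -1/3pq + 4/5p - 14/15 ≠ 0; add k_3 = -1/3pq + 4/5p - 14/15 to the basis.

S(f_1,k_3): lcm = pq^2. S = 31/15pq - 14/5q - 4/3.
  leading term pq: subtract (-31/5)·k_3 from 31/15pq - 14/5q - 4/3 → 124/25p - 14/5q - 178/25
  leading term p: no divisor's leading term divides it; move 124/25p to the remainder.
  leading term q: no divisor's leading term divides it; move -14/5q to the remainder.
  leading term 1: no divisor's leading term divides it; move -178/25 to the remainder.
  remainder 124/25p - 14/5q - 178/25 ≠ 0; add k_4 = 124/25p - 14/5q - 178/25 to the basis.

S(f_2,k_3): lcm = pq^2. S = 12/5pq - 4/5p - 14/5q - 2/5.
  leading term pq: subtract (-36/5)·k_3 from 12/5pq - 4/5p - 14/5q - 2/5 → 124/25p - 14/5q - 178/25
  leading term p: subtract (1)·k_4 from 124/25p - 14/5q - 178/25 → 0
  remainder 0.

S(f_1,k_4): lcm = pq^2. S = 35/62q^3 - 1/3pq + 89/62q^2 - 4/3.
  leading term q^3: no divisor's leading term divides it; move 35/62q^3 to the remainder.
  leading term pq: subtract (1)·k_3 from -1/3pq + 89/62q^2 - 4/3 → 89/62q^2 - 4/5p - 2/5
  leading term q^2: no divisor's leading term divides it; move 89/62q^2 to the remainder.
  leading term p: subtract (-5/31)·k_4 from -4/5p - 2/5 → -14/31q - 48/31
  leading term q: no divisor's leading term divides it; move -14/31q to the remainder.
  leading term 1: no divisor's leading term divides it; move -48/31 to the remainder.
  remainder 35/62q^3 + 89/62q^2 - 14/31q - 48/31 ≠ 0; add k_5 = 35/62q^3 + 89/62q^2 - 14/31q - 48/31 to the basis.

S(f_2,k_4): lcm = pq^2. S = 35/62q^3 + 89/62q^2 - 4/5p - 2/5.
  leading term q^3: subtract (1)·k_5 from 35/62q^3 + 89/62q^2 - 4/5p - 2/5 → -4/5p + 14/31q + 178/155
  leading term p: subtract (-5/31)·k_4 from -4/5p + 14/31q + 178/155 → 0
  remainder 0.

S(k_3,k_4): lcm = pq. S = 35/62q^2 - 12/5p + 89/62q + 14/5.
  leading term q^2: no divisor's leading term divides it; move 35/62q^2 to the remainder.
  leading term p: subtract (-15/31)·k_4 from -12/5p + 89/62q + 14/5 → 5/62q - 20/31
  leading term q: no divisor's leading term divides it; move 5/62q to the remainder.
  leading term 1: no divisor's leading term divides it; move -20/31 to the remainder.
  remainder 35/62q^2 + 5/62q - 20/31 ≠ 0; add k_6 = 35/62q^2 + 5/62q - 20/31 to the basis.

S(f_1,k_5): lcm = pq^3. S = -302/105pq^2 + 4/5pq + 96/35p - 4/3q.
  leading term pq^2: subtract (302/315)·f_1 from -302/105pq^2 + 4/5pq + 96/35p - 4/3q → -10/63pq + 96/35p - 4/3q - 1208/315
  leading term pq: subtract (10/21)·k_3 from -10/63pq + 96/35p - 4/3q - 1208/315 → 248/105p - 4/3q - 356/105
  leading term p: subtract (10/21)·k_4 from 248/105p - 4/3q - 356/105 → 0
  remainder 0.

S(f_2,k_5): lcm = pq^3. S = -89/35pq^2 + 96/35p - 2/5q.
  leading term pq^2: subtract (89/105)·f_1 from -89/35pq^2 + 96/35p - 2/5q → -89/105pq + 96/35p - 2/5q - 356/105
  leading term pq: subtract (89/35)·k_3 from -89/105pq + 96/35p - 2/5q - 356/105 → 124/175p - 2/5q - 178/175
  leading term p: subtract (1/7)·k_4 from 124/175p - 2/5q - 178/175 → 0
  remainder 0.

S(k_3,k_5): lcm = pq^3. S = -173/35pq^2 + 4/5pq + 14/5q^2 + 96/35p.
  leading term pq^2: subtract (173/105)·f_1 from -173/35pq^2 + 4/5pq + 14/5q^2 + 96/35p → -89/105pq + 14/5q^2 + 96/35p - 692/105
  leading term pq: subtract (89/35)·k_3 from -89/105pq + 14/5q^2 + 96/35p - 692/105 → 14/5q^2 + 124/175p - 738/175
  leading term q^2: subtract (124/25)·k_6 from 14/5q^2 + 124/175p - 738/175 → 124/175p - 2/5q - 178/175
  leading term p: subtract (1/7)·k_4 from 124/175p - 2/5q - 178/175 → 0
  remainder 0.

S(k_4,k_5): leading monomials are coprime, so the S-polynomial reduces to 0 (Buchberger's first criterion).
S(f_1,k_6): lcm = pq^2. S = -10/21pq + 8/7p - 4/3.
  leading term pq: subtract (10/7)·k_3 from -10/21pq + 8/7p - 4/3 → 0
  remainder 0.

S(f_2,k_6): lcm = pq^2. S = -1/7pq + 12/35p - 2/5.
  leading term pq: subtract (3/7)·k_3 from -1/7pq + 12/35p - 2/5 → 0
  remainder 0.

S(k_3,k_6): lcm = pq^2. S = -89/35pq + 8/7p + 14/5q.
  leading term pq: subtract (267/35)·k_3 from -89/35pq + 8/7p + 14/5q → -124/25p + 14/5q + 178/25
  leading term p: subtract (-1)·k_4 from -124/25p + 14/5q + 178/25 → 0
  remainder 0.

S(k_4,k_6): leading monomials are coprime, so the S-polynomial reduces to 0 (Buchberger's first criterion).
S(k_5,k_6): lcm = q^3. S = 12/5q^2 + 12/35q - 96/35.
  leading term q^2: subtract (744/175)·k_6 from 12/5q^2 + 12/35q - 96/35 → 0
  remainder 0.

Every S-polynomial of the final basis reduces to 0, so we have a Gröbner basis.
Inter-reduce: drop elements whose leading term is divisible by another's, tail-reduce, and make monic.
Reduced Gröbner basis: {q^2 + 1/7q - 8/7, p - 35/62q - 89/62}.
Label its elements g_1 = q^2 + 1/7q - 8/7, g_2 = p - 35/62q - 89/62.

Reduce h = 5/3q^2 + 5/21q - 40/21 modulo G:
  leading term q^2: subtract (5/3)·g_1 from 5/3q^2 + 5/21q - 40/21 → 0
  normal form = 0.
Since the normal form is 0, h ∈ I.

5/3q^2 + 5/21q - 40/21 lies in I (it reduces to 0).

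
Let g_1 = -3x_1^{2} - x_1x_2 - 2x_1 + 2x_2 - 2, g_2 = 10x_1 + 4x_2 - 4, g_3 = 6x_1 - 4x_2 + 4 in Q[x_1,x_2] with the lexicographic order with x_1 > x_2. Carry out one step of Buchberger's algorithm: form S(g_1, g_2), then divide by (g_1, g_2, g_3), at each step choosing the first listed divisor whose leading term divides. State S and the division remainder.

lcm(LM(g_1), LM(g_2)) = x_1^{2}.
S = (lcm/LT(g_1))·g_1 − (lcm/LT(g_2))·g_2 = -\tfrac{1}{15}x_1x_2 + \tfrac{16}{15}x_1 - \tfrac{2}{3}x_2 + \tfrac{2}{3}.
Reduce S modulo (g_1, g_2, g_3) in that order:
  leading term x_1x_2: subtract (-\tfrac{1}{150}x_2)·g_2 from -\tfrac{1}{15}x_1x_2 + \tfrac{16}{15}x_1 - \tfrac{2}{3}x_2 + \tfrac{2}{3} → \tfrac{16}{15}x_1 + \tfrac{2}{75}x_2^{2} - \tfrac{52}{75}x_2 + \tfrac{2}{3}
  leading term x_1: subtract (\tfrac{8}{75})·g_2 from \tfrac{16}{15}x_1 + \tfrac{2}{75}x_2^{2} - \tfrac{52}{75}x_2 + \tfrac{2}{3} → \tfrac{2}{75}x_2^{2} - \tfrac{28}{25}x_2 + \tfrac{82}{75}
  leading term x_2^{2}: no divisor's leading term divides it; move \tfrac{2}{75}x_2^{2} to the remainder.
  leading term x_2: no divisor's leading term divides it; move -\tfrac{28}{25}x_2 to the remainder.
  leading term 1: no divisor's leading term divides it; move \tfrac{82}{75} to the remainder.
The remainder \tfrac{2}{75}x_2^{2} - \tfrac{28}{25}x_2 + \tfrac{82}{75} is nonzero, so it would be added as the next basis element.

S(g_1, g_2) = -\tfrac{1}{15}x_1x_2 + \tfrac{16}{15}x_1 - \tfrac{2}{3}x_2 + \tfrac{2}{3}; remainder on division = \tfrac{2}{75}x_2^{2} - \tfrac{28}{25}x_2 + \tfrac{82}{75}.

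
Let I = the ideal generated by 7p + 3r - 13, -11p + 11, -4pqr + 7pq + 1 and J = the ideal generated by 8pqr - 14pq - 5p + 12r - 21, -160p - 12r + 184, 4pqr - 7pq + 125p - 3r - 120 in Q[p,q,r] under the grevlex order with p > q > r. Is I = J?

Equality of ideals is decidable: compute both reduced Gröbner bases (unique for the ordering) and check whether they agree.
Buchberger on the first generating set:
f_1 = 7p + 3r - 13, LT = p.
f_2 = -11p + 11, LT = p.
f_3 = -4pqr + 7pq + 1, LT = pqr.

S(f_1,f_2): lcm = p. S = 3/7r - 6/7.
  reduce S modulo (f_1, f_2, f_3):
  remainder 3/7r - 6/7 ≠ 0; add g_4 = 3/7r - 6/7 to the basis.

S(f_1,f_3): lcm = pqr. S = 3/7qr^2 + 7/4pq - 13/7qr + 1/4.
  reduce S modulo (f_1, f_2, f_3, g_4):
  remainder -1/4q + 1/4 ≠ 0; add g_5 = -1/4q + 1/4 to the basis.

The other S-polynomials (S(f_2,f_3), S(f_1,g_4), S(f_2,g_4), S(f_3,g_4), S(f_1,g_5), S(f_2,g_5), S(f_3,g_5), S(g_4,g_5)) all reduce to 0 modulo the current basis, so we have a Gröbner basis.
Inter-reduce: drop elements whose leading term is divisible by another's, tail-reduce, and make monic.
Reduced Gröbner basis: {p - 1, q - 1, r - 2}.

Buchberger on the second generating set:
h_1 = 8pqr - 14pq - 5p + 12r - 21, LT = pqr.
h_2 = -160p - 12r + 184, LT = p.
h_3 = 4pqr - 7pq + 125p - 3r - 120, LT = pqr.

S(h_1,h_2): lcm = pqr. S = -3/40qr^2 - 7/4pq + 23/20qr - 5/8p + 3/2r - 21/8.
  reduce S modulo (h_1, h_2, h_3):
  remainder -3/40qr^2 + 41/32qr - 161/80q + 99/64r - 107/32 ≠ 0; add k_4 = -3/40qr^2 + 41/32qr - 161/80q + 99/64r - 107/32 to the basis.

S(h_1,h_3): lcm = pqr. S = -255/8p + 9/4r + 219/8.
  reduce S modulo (h_1, h_2, h_3, k_4):
  remainder 297/64r - 297/32 ≠ 0; add k_5 = 297/64r - 297/32 to the basis.

S(h_1,k_5): lcm = pqr. S = 1/4pq - 5/8p + 3/2r - 21/8.
  reduce S modulo (h_1, h_2, h_3, k_4, k_5):
  remainder 1/4q - 1/4 ≠ 0; add k_6 = 1/4q - 1/4 to the basis.

The other S-polynomials (S(h_2,h_3), S(h_1,k_4), S(h_2,k_4), S(h_3,k_4), S(h_2,k_5), S(h_3,k_5), S(k_4,k_5), S(h_1,k_6), S(h_2,k_6), S(h_3,k_6), S(k_4,k_6), S(k_5,k_6)) all reduce to 0 modulo the current basis, so we have a Gröbner basis.
Inter-reduce: drop elements whose leading term is divisible by another's, tail-reduce, and make monic.
Reduced Gröbner basis: {p - 1, q - 1, r - 2}.

These coincide, so the ideals are equal.
The choice of monomial ordering does not affect the verdict — as long as both bases are computed under the same ordering, their equality decides ideal equality.

Yes, the ideals are equal.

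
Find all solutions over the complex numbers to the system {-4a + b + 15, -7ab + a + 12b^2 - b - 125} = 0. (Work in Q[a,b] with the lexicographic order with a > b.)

Compute a lex Gröbner basis by Buchberger's algorithm.
f_1 = -4a + b + 15, LT = a.
f_2 = -7ab + a + 12b^2 - b - 125, LT = ab.

S(f_1,f_2): lcm = ab. S = 1/7a + 41/28b^2 - 109/28b - 125/7.
  reduce S modulo (f_1, f_2):
  remainder 41/28b^2 - 27/7b - 485/28 ≠ 0; add h_3 = 41/28b^2 - 27/7b - 485/28 to the basis.

The other S-polynomials (S(f_1,h_3), S(f_2,h_3)) all reduce to 0 modulo the current basis, so we have a Gröbner basis.
Inter-reduce: drop elements whose leading term is divisible by another's, tail-reduce, and make monic.
Reduced Gröbner basis: {a - 1/4b - 15/4, b^2 - 108/41b - 485/41}.

A lex Gröbner basis eliminates variables successively. Here b^2 - 108/41b - 485/41 depends only on b, with roots {-97/41, 5}; lifting each root through the earlier basis elements recovers the full solutions.
  b = -97/41: the earlier basis element becomes a - 259/82 = 0, giving a = 259/82 — point (259/82, -97/41).
  b = 5: the earlier basis element becomes a - 5 = 0, giving a = 5 — point (5, 5).

{(259/82, -97/41), (5, 5)}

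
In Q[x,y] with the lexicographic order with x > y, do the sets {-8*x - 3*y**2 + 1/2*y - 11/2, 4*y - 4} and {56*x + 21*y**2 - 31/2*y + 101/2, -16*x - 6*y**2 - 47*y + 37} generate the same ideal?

Yes, the ideals are equal.

Two ideals are equal iff their reduced Gröbner bases coincide (the reduced basis is unique for a fixed ordering).
Buchberger on the first generating set:
f_1 = -8*x - 3*y**2 + 1/2*y - 11/2, LT = x.
f_2 = 4*y - 4, LT = y.

S(f_1,f_2): leading monomials are coprime, so the S-polynomial reduces to 0 (Buchberger's first criterion).
Every S-polynomial of the final basis reduces to 0, so we have a Gröbner basis.
Inter-reduce: drop elements whose leading term is divisible by another's, tail-reduce, and make monic.
Reduced Gröbner basis: {x + 1, y - 1}.

Buchberger on the second generating set:
h_1 = 56*x + 21*y**2 - 31/2*y + 101/2, LT = x.
h_2 = -16*x - 6*y**2 - 47*y + 37, LT = x.

S(h_1,h_2): lcm = x. S = -45/14*y + 45/14.
  leading term y: no divisor's leading term divides it; move -45/14*y to the remainder.
  leading term 1: no divisor's leading term divides it; move 45/14 to the remainder.
  remainder -45/14*y + 45/14 ≠ 0; add k_3 = -45/14*y + 45/14 to the basis.

S(h_1,k_3): leading monomials are coprime, so the S-polynomial reduces to 0 (Buchberger's first criterion).
S(h_2,k_3): leading monomials are coprime, so the S-polynomial reduces to 0 (Buchberger's first criterion).
Every S-polynomial of the final basis reduces to 0, so we have a Gröbner basis.
Inter-reduce: drop elements whose leading term is divisible by another's, tail-reduce, and make monic.
Reduced Gröbner basis: {x + 1, y - 1}.

The two bases agree; hence the ideals are identical.
The same test decides containment: I ⊆ J iff every generator of I reduces to 0 modulo a Gröbner basis of J.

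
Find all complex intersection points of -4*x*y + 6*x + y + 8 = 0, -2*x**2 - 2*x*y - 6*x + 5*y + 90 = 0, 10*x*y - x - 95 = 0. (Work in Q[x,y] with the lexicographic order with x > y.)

{(5, 2)}

Compute a lex Gröbner basis by Buchberger's algorithm.
f_1 = -4*x*y + 6*x + y + 8, LT = x*y.
f_2 = -2*x**2 - 2*x*y - 6*x + 5*y + 90, LT = x**2.
f_3 = 10*x*y - x - 95, LT = x*y.

S(f_1,f_2): lcm = x**2*y. S = -3/2*x**2 - x*y**2 - 13/4*x*y - 2*x + 5/2*y**2 + 45*y.
  leading term x**2: subtract (3/4)·f_2 from -3/2*x**2 - x*y**2 - 13/4*x*y - 2*x + 5/2*y**2 + 45*y → -x*y**2 - 7/4*x*y + 5/2*x + 5/2*y**2 + 165/4*y - 135/2
  leading term x*y**2: subtract (1/4*y)·f_1 from -x*y**2 - 7/4*x*y + 5/2*x + 5/2*y**2 + 165/4*y - 135/2 → -13/4*x*y + 5/2*x + 9/4*y**2 + 157/4*y - 135/2
  leading term x*y: subtract (13/16)·f_1 from -13/4*x*y + 5/2*x + 9/4*y**2 + 157/4*y - 135/2 → -19/8*x + 9/4*y**2 + 615/16*y - 74
  leading term x: no divisor's leading term divides it; move -19/8*x to the remainder.
  leading term y**2: no divisor's leading term divides it; move 9/4*y**2 to the remainder.
  leading term y: no divisor's leading term divides it; move 615/16*y to the remainder.
  leading term 1: no divisor's leading term divides it; move -74 to the remainder.
  remainder -19/8*x + 9/4*y**2 + 615/16*y - 74 ≠ 0; add h_4 = -19/8*x + 9/4*y**2 + 615/16*y - 74 to the basis.

S(f_1,f_3): lcm = x*y. S = -7/5*x - 1/4*y + 15/2.
  leading term x: subtract (56/95)·h_4 from -7/5*x - 1/4*y + 15/2 → -126/95*y**2 - 1741/76*y + 9713/190
  leading term y**2: no divisor's leading term divides it; move -126/95*y**2 to the remainder.
  leading term y: no divisor's leading term divides it; move -1741/76*y to the remainder.
  leading term 1: no divisor's leading term divides it; move 9713/190 to the remainder.
  remainder -126/95*y**2 - 1741/76*y + 9713/190 ≠ 0; add h_5 = -126/95*y**2 - 1741/76*y + 9713/190 to the basis.

S(f_2,f_3): lcm = x**2*y. S = 1/10*x**2 + x*y**2 + 3*x*y + 19/2*x - 5/2*y**2 - 45*y.
  leading term x**2: subtract (-1/20)·f_2 from 1/10*x**2 + x*y**2 + 3*x*y + 19/2*x - 5/2*y**2 - 45*y → x*y**2 + 29/10*x*y + 46/5*x - 5/2*y**2 - 179/4*y + 9/2
  leading term x*y**2: subtract (-1/4*y)·f_1 from x*y**2 + 29/10*x*y + 46/5*x - 5/2*y**2 - 179/4*y + 9/2 → 22/5*x*y + 46/5*x - 9/4*y**2 - 171/4*y + 9/2
  leading term x*y: subtract (-11/10)·f_1 from 22/5*x*y + 46/5*x - 9/4*y**2 - 171/4*y + 9/2 → 79/5*x - 9/4*y**2 - 833/20*y + 133/10
  leading term x: subtract (-632/95)·h_4 from 79/5*x - 9/4*y**2 - 833/20*y + 133/10 → 4833/380*y**2 + 81343/380*y - 91009/190
  leading term y**2: subtract (-537/56)·h_5 from 4833/380*y**2 + 81343/380*y - 91009/190 → -6283/1120*y + 6283/560
  leading term y: no divisor's leading term divides it; move -6283/1120*y to the remainder.
  leading term 1: no divisor's leading term divides it; move 6283/560 to the remainder.
  remainder -6283/1120*y + 6283/560 ≠ 0; add h_6 = -6283/1120*y + 6283/560 to the basis.

The other S-polynomials (S(f_1,h_4), S(f_2,h_4), S(f_3,h_4), S(f_1,h_5), S(f_2,h_5), S(f_3,h_5), S(h_4,h_5), S(f_1,h_6), S(f_2,h_6), S(f_3,h_6), S(h_4,h_6), S(h_5,h_6)) all reduce to 0 modulo the current basis, so we have a Gröbner basis.
Inter-reduce: drop elements whose leading term is divisible by another's, tail-reduce, and make monic.
Reduced Gröbner basis: {x - 5, y - 2}.

The lex basis is triangular: the last element involves only y. Solving y - 2 = 0 gives y ∈ {2}; substituting each value into the earlier elements determines the remaining variables.
  y = 2: the earlier basis element becomes x - 5 = 0, giving x = 5 — point (5, 2).
Check: every point annihilates each of the original generators.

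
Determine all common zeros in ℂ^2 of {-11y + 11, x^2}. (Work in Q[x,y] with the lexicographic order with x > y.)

Compute a lex Gröbner basis by Buchberger's algorithm.
f_1 = -11y + 11, LT = y.
f_2 = x^2, LT = x^2.

The S-polynomials (S(f_1,f_2)) all reduce to 0 modulo the current basis, so we have a Gröbner basis.
Inter-reduce: drop elements whose leading term is divisible by another's, tail-reduce, and make monic.
Reduced Gröbner basis: {x^2, y - 1}.

Elimination: the polynomial y - 1 lies in the elimination ideal for y, so y ∈ {1}. For each such y, the remaining basis elements (now univariate) give the rest of the solution.
  y = 1: the earlier basis element becomes x^2 = 0, giving x = 0 — point (0, 1).

{(0, 1)}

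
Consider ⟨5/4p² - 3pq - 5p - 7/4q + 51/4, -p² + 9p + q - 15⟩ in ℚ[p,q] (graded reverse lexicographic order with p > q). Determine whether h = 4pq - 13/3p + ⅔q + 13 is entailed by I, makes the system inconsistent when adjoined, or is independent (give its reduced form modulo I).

First compute the reduced Gröbner basis of I by Buchberger's algorithm.
f_1 = 5/4p² - 3pq - 5p - 7/4q + 51/4, LT = p².
f_2 = -p² + 9p + q - 15, LT = p².

S(f_1,f_2): lcm = p². S = -12/5pq + 5p - ⅖q - 24/5.
  leading term pq: no divisor's leading term divides it; move -12/5pq to the remainder.
  leading term p: no divisor's leading term divides it; move 5p to the remainder.
  leading term q: no divisor's leading term divides it; move -⅖q to the remainder.
  leading term 1: no divisor's leading term divides it; move -24/5 to the remainder.
  remainder -12/5pq + 5p - ⅖q - 24/5 ≠ 0; add k_3 = -12/5pq + 5p - ⅖q - 24/5 to the basis.

S(f_1,k_3): lcm = p²q. S = -12/5pq² + 25/12p² - 25/6pq - 7/5q² - 2p + 51/5q.
  leading term pq²: subtract (q)·k_3 from -12/5pq² + 25/12p² - 25/6pq - 7/5q² - 2p + 51/5q → 25/12p² - 55/6pq - q² - 2p + 15q
  leading term p²: subtract (5/3)·f_1 from 25/12p² - 55/6pq - q² - 2p + 15q → -25/6pq - q² + 19/3p + 215/12q - 85/4
  leading term pq: subtract (125/72)·k_3 from -25/6pq - q² + 19/3p + 215/12q - 85/4 → -q² - 169/72p + 335/18q - 155/12
  leading term q²: no divisor's leading term divides it; move -q² to the remainder.
  leading term p: no divisor's leading term divides it; move -169/72p to the remainder.
  leading term q: no divisor's leading term divides it; move 335/18q to the remainder.
  leading term 1: no divisor's leading term divides it; move -155/12 to the remainder.
  remainder -q² - 169/72p + 335/18q - 155/12 ≠ 0; add k_4 = -q² - 169/72p + 335/18q - 155/12 to the basis.

S(f_2,k_3): lcm = p²q. S = 25/12p² - 55/6pq - q² - 2p + 15q.
  leading term p²: subtract (5/3)·f_1 from 25/12p² - 55/6pq - q² - 2p + 15q → -25/6pq - q² + 19/3p + 215/12q - 85/4
  leading term pq: subtract (125/72)·k_3 from -25/6pq - q² + 19/3p + 215/12q - 85/4 → -q² - 169/72p + 335/18q - 155/12
  leading term q²: subtract (1)·k_4 from -q² - 169/72p + 335/18q - 155/12 → 0
  remainder 0.

S(f_1,k_4): leading monomials are coprime, so the S-polynomial reduces to 0 (Buchberger's first criterion).
S(f_2,k_4): leading monomials are coprime, so the S-polynomial reduces to 0 (Buchberger's first criterion).
S(k_3,k_4): lcm = pq². S = -169/72p² + 595/36pq + ⅙q² - 155/12p + 2q.
  leading term p²: subtract (-169/90)·f_1 from -169/72p² + 595/36pq + ⅙q² - 155/12p + 2q → 1961/180pq + ⅙q² - 803/36p - 463/360q + 2873/120
  leading term pq: subtract (-1961/432)·k_3 from 1961/180pq + ⅙q² - 803/36p - 463/360q + 2873/120 → ⅙q² + 169/432p - 335/108q + 155/72
  leading term q²: subtract (-⅙)·k_4 from ⅙q² + 169/432p - 335/108q + 155/72 → 0
  remainder 0.

Every S-polynomial of the final basis reduces to 0, so we have a Gröbner basis.
Inter-reduce: drop elements whose leading term is divisible by another's, tail-reduce, and make monic.
Reduced Gröbner basis: {p² - 9p - q + 15, pq - 25/12p + ⅙q + 2, q² + 169/72p - 335/18q + 155/12}.
Label its elements g_1 = p² - 9p - q + 15, g_2 = pq - 25/12p + ⅙q + 2, g_3 = q² + 169/72p - 335/18q + 155/12.

Reduce h = 4pq - 13/3p + ⅔q + 13 modulo G:
  leading term pq: subtract (4)·g_2 from 4pq - 13/3p + ⅔q + 13 → 4p + 5
  leading term p: no divisor's leading term divides it; move 4p to the remainder.
  leading term 1: no divisor's leading term divides it; move 5 to the remainder.
  normal form = 4p + 5.
The normal form is nonzero, so h ∉ I. Since h minus its normal form lies in I, I + (h) = I + (r) where r = 4p + 5; decide whether this ideal is the whole ring.
Run Buchberger on G together with r (pairs among the g_i already reduce to 0 since G is a Gröbner basis):
g_1 = p² - 9p - q + 15, LT = p².
g_2 = pq - 25/12p + ⅙q + 2, LT = pq.
g_3 = q² + 169/72p - 335/18q + 155/12, LT = q².
r = 4p + 5, LT = p.

S(g_1,g_2): lcm = p²q. S = 25/12p² - 55/6pq - q² - 2p + 15q.
  leading term p²: subtract (25/12)·g_1 from 25/12p² - 55/6pq - q² - 2p + 15q → -55/6pq - q² + 67/4p + 205/12q - 125/4
  leading term pq: subtract (-55/6)·g_2 from -55/6pq - q² + 67/4p + 205/12q - 125/4 → -q² - 169/72p + 335/18q - 155/12
  leading term q²: subtract (-1)·g_3 from -q² - 169/72p + 335/18q - 155/12 → 0
  remainder 0.

S(g_1,g_3): leading monomials are coprime, so the S-polynomial reduces to 0 (Buchberger's first criterion).
S(g_1,r): lcm = p². S = -41/4p - q + 15.
  leading term p: subtract (-41/16)·r from -41/4p - q + 15 → -q + 445/16
  leading term q: no divisor's leading term divides it; move -q to the remainder.
  leading term 1: no divisor's leading term divides it; move 445/16 to the remainder.
  remainder -q + 445/16 ≠ 0; add m_5 = -q + 445/16 to the basis.

S(g_2,g_3): lcm = pq². S = -169/72p² + 595/36pq + ⅙q² - 155/12p + 2q.
  leading term p²: subtract (-169/72)·g_1 from -169/72p² + 595/36pq + ⅙q² - 155/12p + 2q → 595/36pq + ⅙q² - 817/24p - 25/72q + 845/24
  leading term pq: subtract (595/36)·g_2 from 595/36pq + ⅙q² - 817/24p - 25/72q + 845/24 → ⅙q² + 169/432p - 335/108q + 155/72
  leading term q²: subtract (⅙)·g_3 from ⅙q² + 169/432p - 335/108q + 155/72 → 0
  remainder 0.

S(g_2,r): lcm = pq. S = -25/12p - 13/12q + 2.
  leading term p: subtract (-25/48)·r from -25/12p - 13/12q + 2 → -13/12q + 221/48
  leading term q: subtract (13/12)·m_5 from -13/12q + 221/48 → -4901/192
  leading term 1: no divisor's leading term divides it; move -4901/192 to the remainder.
  remainder -4901/192 ≠ 0; add m_6 = -4901/192 to the basis.

S(g_3,r): leading monomials are coprime, so the S-polynomial reduces to 0 (Buchberger's first criterion).
S(g_1,m_5): leading monomials are coprime, so the S-polynomial reduces to 0 (Buchberger's first criterion).
S(g_2,m_5): lcm = pq. S = 1235/48p + ⅙q + 2.
  leading term p: subtract (1235/192)·r from 1235/48p + ⅙q + 2 → ⅙q - 5791/192
  leading term q: subtract (-⅙)·m_5 from ⅙q - 5791/192 → -4901/192
  leading term 1: subtract (1)·m_6 from -4901/192 → 0
  remainder 0.

S(g_3,m_5): lcm = q². S = 169/72p + 1325/144q + 155/12.
  leading term p: subtract (169/288)·r from 169/72p + 1325/144q + 155/12 → 1325/144q + 2875/288
  leading term q: subtract (-1325/144)·m_5 from 1325/144q + 2875/288 → 612625/2304
  leading term 1: subtract (-125/12)·m_6 from 612625/2304 → 0
  remainder 0.

S(r,m_5): leading monomials are coprime, so the S-polynomial reduces to 0 (Buchberger's first criterion).
S(g_1,m_6): leading monomials are coprime, so the S-polynomial reduces to 0 (Buchberger's first criterion).
S(g_2,m_6): leading monomials are coprime, so the S-polynomial reduces to 0 (Buchberger's first criterion).
S(g_3,m_6): leading monomials are coprime, so the S-polynomial reduces to 0 (Buchberger's first criterion).
S(r,m_6): leading monomials are coprime, so the S-polynomial reduces to 0 (Buchberger's first criterion).
S(m_5,m_6): leading monomials are coprime, so the S-polynomial reduces to 0 (Buchberger's first criterion).
Every S-polynomial of the final basis reduces to 0, so we have a Gröbner basis.
Inter-reduce: drop elements whose leading term is divisible by another's, tail-reduce, and make monic.
Reduced Gröbner basis: {1}.
The reduced Gröbner basis of I + (h) is {1}: the ideal is the whole ring, so the enlarged system has no common solution — adjoining h is inconsistent.

Adjoining 4pq - 13/3p + ⅔q + 13 makes the ideal the whole ring: the system is inconsistent.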